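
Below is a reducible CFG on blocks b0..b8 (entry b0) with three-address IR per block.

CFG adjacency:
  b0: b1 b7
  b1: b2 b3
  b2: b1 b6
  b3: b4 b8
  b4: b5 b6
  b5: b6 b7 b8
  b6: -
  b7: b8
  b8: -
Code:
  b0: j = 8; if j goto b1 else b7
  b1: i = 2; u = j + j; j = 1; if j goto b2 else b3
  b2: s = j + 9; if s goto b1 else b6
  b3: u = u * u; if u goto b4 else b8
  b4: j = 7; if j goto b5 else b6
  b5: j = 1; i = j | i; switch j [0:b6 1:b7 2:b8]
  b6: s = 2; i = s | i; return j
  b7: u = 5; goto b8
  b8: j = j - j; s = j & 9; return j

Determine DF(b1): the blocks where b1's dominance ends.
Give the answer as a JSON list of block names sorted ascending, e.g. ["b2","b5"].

Answer: ["b1", "b7", "b8"]

Working:
idom tree: b1←b0 b2←b1 b3←b1 b4←b3 b5←b4 b6←b1 b7←b0 b8←b0
Dom∩ at merges:
  b1: preds {b0,b2}: {b0} ∩ {b0,b1,b2} = {b0}; idom=b0
  b6: preds {b2,b4,b5}: {b0,b1,b2} ∩ {b0,b1,b3,b4} ∩ {b0,b1,b3,b4,b5} = {b0,b1}; idom=b1
  b7: preds {b0,b5}: {b0} ∩ {b0,b1,b3,b4,b5} = {b0}; idom=b0
  b8: preds {b3,b5,b7}: {b0,b1,b3} ∩ {b0,b1,b3,b4,b5} ∩ {b0,b7} = {b0}; idom=b0

DF derivation:
  join b1 pred b0: · stop@b0
  join b1 pred b2: b2→b1 stop@b0
  join b6 pred b2: b2 stop@b1
  join b6 pred b4: b4→b3 stop@b1
  join b6 pred b5: b5→b4→b3 stop@b1
  join b7 pred b0: · stop@b0
  join b7 pred b5: b5→b4→b3→b1 stop@b0
  join b8 pred b3: b3→b1 stop@b0
  join b8 pred b5: b5→b4→b3→b1 stop@b0
  join b8 pred b7: b7 stop@b0
  DF(b0)=∅
  DF(b1)={b1,b7,b8}
  DF(b2)={b1,b6}
  DF(b3)={b6,b7,b8}
  DF(b4)={b6,b7,b8}
  DF(b5)={b6,b7,b8}
  DF(b6)=∅
  DF(b7)={b8}
  DF(b8)=∅

DF(b1) = ["b1", "b7", "b8"]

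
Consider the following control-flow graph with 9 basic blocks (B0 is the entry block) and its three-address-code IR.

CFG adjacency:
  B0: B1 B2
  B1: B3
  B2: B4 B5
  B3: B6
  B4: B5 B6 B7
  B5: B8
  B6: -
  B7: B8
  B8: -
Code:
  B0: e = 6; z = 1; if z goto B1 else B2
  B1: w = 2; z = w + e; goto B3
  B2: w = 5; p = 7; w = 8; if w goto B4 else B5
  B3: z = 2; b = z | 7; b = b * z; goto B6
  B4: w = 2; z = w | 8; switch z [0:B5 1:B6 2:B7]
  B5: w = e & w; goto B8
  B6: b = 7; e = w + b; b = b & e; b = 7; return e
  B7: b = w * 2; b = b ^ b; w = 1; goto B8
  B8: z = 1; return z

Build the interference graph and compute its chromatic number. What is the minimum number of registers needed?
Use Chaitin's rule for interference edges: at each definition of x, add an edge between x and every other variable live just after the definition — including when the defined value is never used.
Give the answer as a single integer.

Answer: 4

Working:
Per-block:
  B0: def={e,z} ue=∅
  B1: def={w,z} ue={e}
  B2: def={p,w} ue=∅
  B3: def={b,z} ue=∅
  B4: def={w,z} ue=∅
  B5: def={w} ue={e,w}
  B6: def={b,e} ue={w}
  B7: def={b,w} ue={w}
  B8: def={z} ue=∅

Liveness:
  live B0: ∅→{e}
  live B1: {e}→{w}
  live B2: {e}→{e,w}
  live B3: {w}→{w}
  live B4: {e}→{e,w}
  live B5: {e,w}→∅
  live B6: {w}→∅
  live B7: {w}→∅
  live B8: ∅→∅

Interference:
  b↔{e,w,z}
  e↔{b,p,w,z}
  p↔{e}
  w↔{b,e,z}
  z↔{b,e,w}

Chromatic number:
  {b,e,w,z} pairwise interfere (4-clique) ⇒ χ ≥ 4
  4-colouring: c0={e}  c1={b,p}  c2={w}  c3={z}
  χ = 4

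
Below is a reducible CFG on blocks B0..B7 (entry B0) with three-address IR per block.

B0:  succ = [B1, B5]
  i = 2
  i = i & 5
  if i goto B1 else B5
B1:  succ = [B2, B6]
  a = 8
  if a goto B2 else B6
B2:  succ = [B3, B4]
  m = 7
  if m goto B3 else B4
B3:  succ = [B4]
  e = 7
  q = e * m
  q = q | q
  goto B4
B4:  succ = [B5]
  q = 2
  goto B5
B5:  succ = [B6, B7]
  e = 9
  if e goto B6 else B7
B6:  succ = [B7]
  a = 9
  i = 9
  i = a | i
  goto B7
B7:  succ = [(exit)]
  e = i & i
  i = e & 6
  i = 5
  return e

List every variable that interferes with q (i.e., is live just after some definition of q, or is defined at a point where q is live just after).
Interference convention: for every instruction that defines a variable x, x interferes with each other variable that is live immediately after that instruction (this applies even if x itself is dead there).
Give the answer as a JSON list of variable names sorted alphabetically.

Answer: ["i"]

Derivation:
def/use:
  B0: def={i} ue=∅
  B1: def={a} ue=∅
  B2: def={m} ue=∅
  B3: def={e,q} ue={m}
  B4: def={q} ue=∅
  B5: def={e} ue=∅
  B6: def={a,i} ue=∅
  B7: def={e,i} ue={i}

Live sets:
  B0 li=∅ lo={i}
  B1 li={i} lo={i}
  B2 li={i} lo={i,m}
  B3 li={i,m} lo={i}
  B4 li={i} lo={i}
  B5 li={i} lo={i}
  B6 li=∅ lo={i}
  B7 li={i} lo=∅

Interfere edges:
  a — {i}
  e — {i,m}
  i — {a,e,m,q}
  m — {e,i}
  q — {i}

N(q) = ["i"]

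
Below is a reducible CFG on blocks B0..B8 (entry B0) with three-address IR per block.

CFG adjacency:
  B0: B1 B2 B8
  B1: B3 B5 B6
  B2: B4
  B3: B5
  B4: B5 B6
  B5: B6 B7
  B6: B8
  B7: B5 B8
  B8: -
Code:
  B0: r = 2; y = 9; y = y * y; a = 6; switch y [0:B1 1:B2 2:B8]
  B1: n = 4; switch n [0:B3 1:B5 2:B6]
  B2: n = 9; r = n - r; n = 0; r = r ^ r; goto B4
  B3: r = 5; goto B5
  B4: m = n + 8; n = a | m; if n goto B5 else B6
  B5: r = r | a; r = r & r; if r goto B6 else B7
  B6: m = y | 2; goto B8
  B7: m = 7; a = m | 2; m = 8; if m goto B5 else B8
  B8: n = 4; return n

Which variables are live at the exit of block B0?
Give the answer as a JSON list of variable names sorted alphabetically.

Per-block:
  B0: {a,r,y} / ∅
  B1: {n} / ∅
  B2: {n,r} / {r}
  B3: {r} / ∅
  B4: {m,n} / {a,n}
  B5: {r} / {a,r}
  B6: {m} / {y}
  B7: {a,m} / ∅
  B8: {n} / ∅

Liveness:
  B0 li=∅ lo={a,r,y}
  B1 li={a,r,y} lo={a,r,y}
  B2 li={a,r,y} lo={a,n,r,y}
  B3 li={a,y} lo={a,r,y}
  B4 li={a,n,r,y} lo={a,r,y}
  B5 li={a,r,y} lo={r,y}
  B6 li={y} lo=∅
  B7 li={r,y} lo={a,r,y}
  B8 li=∅ lo=∅

live-out(B0) = ["a", "r", "y"]

Answer: ["a", "r", "y"]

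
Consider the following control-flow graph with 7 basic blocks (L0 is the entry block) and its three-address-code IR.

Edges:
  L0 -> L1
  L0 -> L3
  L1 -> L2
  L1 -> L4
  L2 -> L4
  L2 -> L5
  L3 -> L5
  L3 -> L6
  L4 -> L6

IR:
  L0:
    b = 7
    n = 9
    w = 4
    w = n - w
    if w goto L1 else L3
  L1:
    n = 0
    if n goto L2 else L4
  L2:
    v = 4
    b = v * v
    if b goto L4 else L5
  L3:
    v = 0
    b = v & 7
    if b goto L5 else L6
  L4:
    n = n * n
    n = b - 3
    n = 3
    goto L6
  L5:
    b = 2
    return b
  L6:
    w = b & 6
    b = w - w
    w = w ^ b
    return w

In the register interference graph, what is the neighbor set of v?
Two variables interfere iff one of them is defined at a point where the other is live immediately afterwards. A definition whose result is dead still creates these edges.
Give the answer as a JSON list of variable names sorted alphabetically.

def/use:
  L0 def {b,n,w} use ∅
  L1 def {n} use ∅
  L2 def {b,v} use ∅
  L3 def {b,v} use ∅
  L4 def {n} use {b,n}
  L5 def {b} use ∅
  L6 def {b,w} use {b}

Live sets:
  L0 li=∅ lo={b}
  L1 li={b} lo={b,n}
  L2 li={n} lo={b,n}
  L3 li=∅ lo={b}
  L4 li={b,n} lo={b}
  L5 li=∅ lo=∅
  L6 li={b} lo=∅

Interfere edges:
  b↔{n,w}
  n↔{b,v,w}
  v↔{n}
  w↔{b,n}

N(v) = ["n"]

Answer: ["n"]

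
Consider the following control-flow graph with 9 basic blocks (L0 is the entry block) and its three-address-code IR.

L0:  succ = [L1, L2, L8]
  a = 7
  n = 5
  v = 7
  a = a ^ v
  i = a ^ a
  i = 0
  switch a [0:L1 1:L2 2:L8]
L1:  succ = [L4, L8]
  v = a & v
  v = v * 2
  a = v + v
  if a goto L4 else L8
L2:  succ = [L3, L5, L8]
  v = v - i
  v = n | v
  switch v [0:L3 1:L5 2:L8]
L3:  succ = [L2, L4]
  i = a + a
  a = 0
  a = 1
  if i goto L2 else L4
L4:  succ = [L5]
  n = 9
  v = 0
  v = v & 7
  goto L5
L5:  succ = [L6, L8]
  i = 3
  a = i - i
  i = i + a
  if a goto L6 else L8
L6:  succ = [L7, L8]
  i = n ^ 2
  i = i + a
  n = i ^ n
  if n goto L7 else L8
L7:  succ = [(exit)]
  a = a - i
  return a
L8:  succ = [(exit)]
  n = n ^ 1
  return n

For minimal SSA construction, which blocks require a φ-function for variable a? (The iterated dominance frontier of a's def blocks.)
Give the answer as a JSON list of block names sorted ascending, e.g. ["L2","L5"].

idom tree: L1←L0 L2←L0 L3←L2 L4←L0 L5←L0 L6←L5 L7←L6 L8←L0
Dom at joins:
  L2: preds {L0,L3}: {L0} ∩ {L0,L2,L3} = {L0}; idom=L0
  L4: preds {L1,L3}: {L0,L1} ∩ {L0,L2,L3} = {L0}; idom=L0
  L5: preds {L2,L4}: {L0,L2} ∩ {L0,L4} = {L0}; idom=L0
  L8: preds {L0,L1,L2,L5,L6}: {L0} ∩ {L0,L1} ∩ {L0,L2} ∩ {L0,L5} ∩ {L0,L5,L6} = {L0}; idom=L0

DF derivation:
  L2←L0: walk · to L0
  L2←L3: walk L3→L2 to L0
  L4←L1: walk L1 to L0
  L4←L3: walk L3→L2 to L0
  L5←L2: walk L2 to L0
  L5←L4: walk L4 to L0
  L8←L0: walk · to L0
  L8←L1: walk L1 to L0
  L8←L2: walk L2 to L0
  L8←L5: walk L5 to L0
  L8←L6: walk L6→L5 to L0
  DF(L0)=∅
  DF(L1)={L4,L8}
  DF(L2)={L2,L4,L5,L8}
  DF(L3)={L2,L4}
  DF(L4)={L5}
  DF(L5)={L8}
  DF(L6)={L8}
  DF(L7)=∅
  DF(L8)=∅

φ for a: defs {L0,L1,L3,L5,L7}
  DF⁺ = {L2,L4,L5,L8}

Answer: ["L2", "L4", "L5", "L8"]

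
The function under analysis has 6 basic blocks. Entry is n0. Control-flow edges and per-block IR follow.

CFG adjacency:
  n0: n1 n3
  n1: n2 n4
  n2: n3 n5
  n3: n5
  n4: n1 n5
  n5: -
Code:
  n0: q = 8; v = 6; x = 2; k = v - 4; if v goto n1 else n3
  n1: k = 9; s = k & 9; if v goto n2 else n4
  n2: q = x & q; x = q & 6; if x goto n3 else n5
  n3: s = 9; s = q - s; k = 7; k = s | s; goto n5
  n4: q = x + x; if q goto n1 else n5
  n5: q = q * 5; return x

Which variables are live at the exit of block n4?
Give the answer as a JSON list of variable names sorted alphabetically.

Per-block:
  n0: def={k,q,v,x} ue=∅
  n1: def={k,s} ue={v}
  n2: def={q,x} ue={q,x}
  n3: def={k,s} ue={q}
  n4: def={q} ue={x}
  n5: def={q} ue={q,x}

Backward fixpoint:
  n0: in=∅ out={q,v,x}
  n1: in={q,v,x} out={q,v,x}
  n2: in={q,x} out={q,x}
  n3: in={q,x} out={q,x}
  n4: in={v,x} out={q,v,x}
  n5: in={q,x} out=∅

live-out(n4) = ["q", "v", "x"]

Answer: ["q", "v", "x"]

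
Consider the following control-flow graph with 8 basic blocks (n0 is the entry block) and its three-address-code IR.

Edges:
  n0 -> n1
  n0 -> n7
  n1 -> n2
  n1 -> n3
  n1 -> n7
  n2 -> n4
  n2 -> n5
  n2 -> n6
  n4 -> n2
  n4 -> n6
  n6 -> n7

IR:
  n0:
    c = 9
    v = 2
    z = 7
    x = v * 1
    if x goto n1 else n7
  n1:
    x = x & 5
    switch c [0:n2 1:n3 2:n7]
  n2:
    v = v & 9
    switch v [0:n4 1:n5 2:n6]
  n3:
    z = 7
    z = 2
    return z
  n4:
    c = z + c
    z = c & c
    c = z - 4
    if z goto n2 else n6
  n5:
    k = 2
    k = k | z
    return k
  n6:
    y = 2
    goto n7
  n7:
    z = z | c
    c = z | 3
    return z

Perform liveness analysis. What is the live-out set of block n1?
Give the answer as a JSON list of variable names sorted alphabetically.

Answer: ["c", "v", "z"]

Working:
Per-block:
  n0 def {c,v,x,z} use ∅
  n1 def {x} use {c,x}
  n2 def {v} use {v}
  n3 def {z} use ∅
  n4 def {c,z} use {c,z}
  n5 def {k} use {z}
  n6 def {y} use ∅
  n7 def {c,z} use {c,z}

Liveness:
  live n0: ∅→{c,v,x,z}
  live n1: {c,v,x,z}→{c,v,z}
  live n2: {c,v,z}→{c,v,z}
  live n3: ∅→∅
  live n4: {c,v,z}→{c,v,z}
  live n5: {z}→∅
  live n6: {c,z}→{c,z}
  live n7: {c,z}→∅

live-out(n1) = ["c", "v", "z"]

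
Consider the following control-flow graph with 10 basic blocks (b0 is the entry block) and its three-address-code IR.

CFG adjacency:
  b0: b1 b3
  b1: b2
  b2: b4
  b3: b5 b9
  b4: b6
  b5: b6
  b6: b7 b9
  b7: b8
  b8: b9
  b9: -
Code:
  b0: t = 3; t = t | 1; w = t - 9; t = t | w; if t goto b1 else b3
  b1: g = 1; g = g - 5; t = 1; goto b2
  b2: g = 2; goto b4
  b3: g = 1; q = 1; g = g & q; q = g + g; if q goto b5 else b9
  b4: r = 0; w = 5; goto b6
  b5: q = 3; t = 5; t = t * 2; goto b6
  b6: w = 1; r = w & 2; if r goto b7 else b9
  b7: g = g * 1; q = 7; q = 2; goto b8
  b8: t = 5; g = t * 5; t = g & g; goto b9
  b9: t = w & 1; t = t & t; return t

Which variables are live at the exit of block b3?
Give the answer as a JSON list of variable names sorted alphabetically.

Block summaries:
  b0: {t,w} / ∅
  b1: {g,t} / ∅
  b2: {g} / ∅
  b3: {g,q} / ∅
  b4: {r,w} / ∅
  b5: {q,t} / ∅
  b6: {r,w} / ∅
  b7: {g,q} / {g}
  b8: {g,t} / ∅
  b9: {t} / {w}

Liveness:
  live b0: ∅→{w}
  live b1: ∅→∅
  live b2: ∅→{g}
  live b3: {w}→{g,w}
  live b4: {g}→{g}
  live b5: {g}→{g}
  live b6: {g}→{g,w}
  live b7: {g,w}→{w}
  live b8: {w}→{w}
  live b9: {w}→∅

live-out(b3) = ["g", "w"]

Answer: ["g", "w"]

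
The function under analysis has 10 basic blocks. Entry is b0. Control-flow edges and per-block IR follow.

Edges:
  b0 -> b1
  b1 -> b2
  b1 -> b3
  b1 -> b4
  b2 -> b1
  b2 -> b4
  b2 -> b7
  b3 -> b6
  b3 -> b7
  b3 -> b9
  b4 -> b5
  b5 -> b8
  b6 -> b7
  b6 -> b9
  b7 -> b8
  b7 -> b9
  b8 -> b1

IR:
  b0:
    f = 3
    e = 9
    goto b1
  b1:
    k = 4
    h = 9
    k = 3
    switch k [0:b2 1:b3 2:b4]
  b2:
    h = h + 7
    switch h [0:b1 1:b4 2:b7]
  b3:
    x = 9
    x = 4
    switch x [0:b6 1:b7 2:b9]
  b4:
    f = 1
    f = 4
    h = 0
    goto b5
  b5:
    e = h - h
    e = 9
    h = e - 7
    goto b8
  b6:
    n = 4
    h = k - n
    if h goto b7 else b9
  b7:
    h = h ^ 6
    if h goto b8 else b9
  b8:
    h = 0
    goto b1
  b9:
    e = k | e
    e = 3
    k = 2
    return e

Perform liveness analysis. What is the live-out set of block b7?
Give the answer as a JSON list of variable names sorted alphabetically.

def/use:
  b0 def {e,f} use ∅
  b1 def {h,k} use ∅
  b2 def {h} use {h}
  b3 def {x} use ∅
  b4 def {f,h} use ∅
  b5 def {e,h} use {h}
  b6 def {h,n} use {k}
  b7 def {h} use {h}
  b8 def {h} use ∅
  b9 def {e,k} use {e,k}

Backward fixpoint:
  b0 li=∅ lo={e}
  b1 li={e} lo={e,h,k}
  b2 li={e,h,k} lo={e,h,k}
  b3 li={e,h,k} lo={e,h,k}
  b4 li=∅ lo={h}
  b5 li={h} lo={e}
  b6 li={e,k} lo={e,h,k}
  b7 li={e,h,k} lo={e,k}
  b8 li={e} lo={e}
  b9 li={e,k} lo=∅

live-out(b7) = ["e", "k"]

Answer: ["e", "k"]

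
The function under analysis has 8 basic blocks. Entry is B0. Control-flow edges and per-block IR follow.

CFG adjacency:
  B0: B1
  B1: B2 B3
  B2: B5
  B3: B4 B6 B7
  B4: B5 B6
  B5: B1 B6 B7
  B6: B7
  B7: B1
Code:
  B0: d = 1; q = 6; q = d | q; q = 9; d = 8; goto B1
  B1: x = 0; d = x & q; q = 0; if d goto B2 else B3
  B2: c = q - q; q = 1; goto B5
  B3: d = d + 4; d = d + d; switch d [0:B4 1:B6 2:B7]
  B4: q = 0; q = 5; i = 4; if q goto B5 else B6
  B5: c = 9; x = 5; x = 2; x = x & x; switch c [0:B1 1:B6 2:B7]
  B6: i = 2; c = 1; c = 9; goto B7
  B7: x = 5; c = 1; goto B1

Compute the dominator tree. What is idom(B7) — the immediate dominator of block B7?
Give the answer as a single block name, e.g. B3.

Answer: B1

Working:
idom tree: B1←B0 B2←B1 B3←B1 B4←B3 B5←B1 B6←B1 B7←B1
Join-block Dom:
  B1: preds {B0,B5,B7}: {B0} ∩ {B0,B1,B5} ∩ {B0,B1,B7} = {B0}; idom=B0
  B5: preds {B2,B4}: {B0,B1,B2} ∩ {B0,B1,B3,B4} = {B0,B1}; idom=B1
  B6: preds {B3,B4,B5}: {B0,B1,B3} ∩ {B0,B1,B3,B4} ∩ {B0,B1,B5} = {B0,B1}; idom=B1
  B7: preds {B3,B5,B6}: {B0,B1,B3} ∩ {B0,B1,B5} ∩ {B0,B1,B6} = {B0,B1}; idom=B1

idom(B7) = B1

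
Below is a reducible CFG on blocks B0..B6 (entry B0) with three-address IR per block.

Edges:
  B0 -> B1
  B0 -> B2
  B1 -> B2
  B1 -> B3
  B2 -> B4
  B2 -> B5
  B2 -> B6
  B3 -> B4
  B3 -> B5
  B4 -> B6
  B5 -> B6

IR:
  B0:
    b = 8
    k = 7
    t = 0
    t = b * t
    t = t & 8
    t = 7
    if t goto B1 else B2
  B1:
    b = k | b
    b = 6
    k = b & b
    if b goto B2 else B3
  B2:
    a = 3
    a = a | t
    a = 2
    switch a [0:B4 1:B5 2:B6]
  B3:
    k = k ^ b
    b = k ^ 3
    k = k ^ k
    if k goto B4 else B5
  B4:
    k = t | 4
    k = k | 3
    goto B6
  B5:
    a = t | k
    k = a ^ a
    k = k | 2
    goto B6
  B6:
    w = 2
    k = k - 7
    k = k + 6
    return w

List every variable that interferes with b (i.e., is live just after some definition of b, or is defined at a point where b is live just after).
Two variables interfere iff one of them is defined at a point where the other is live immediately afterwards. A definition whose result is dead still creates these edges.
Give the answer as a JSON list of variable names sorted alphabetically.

Answer: ["k", "t"]

Working:
def/use:
  B0: def={b,k,t} ue=∅
  B1: def={b,k} ue={b,k}
  B2: def={a} ue={t}
  B3: def={b,k} ue={b,k}
  B4: def={k} ue={t}
  B5: def={a,k} ue={k,t}
  B6: def={k,w} ue={k}

Backward fixpoint:
  B0 li=∅ lo={b,k,t}
  B1 li={b,k,t} lo={b,k,t}
  B2 li={k,t} lo={k,t}
  B3 li={b,k,t} lo={k,t}
  B4 li={t} lo={k}
  B5 li={k,t} lo={k}
  B6 li={k} lo=∅

Interfere edges:
  a — {k,t}
  b — {k,t}
  k — {a,b,t,w}
  t — {a,b,k}
  w — {k}

N(b) = ["k", "t"]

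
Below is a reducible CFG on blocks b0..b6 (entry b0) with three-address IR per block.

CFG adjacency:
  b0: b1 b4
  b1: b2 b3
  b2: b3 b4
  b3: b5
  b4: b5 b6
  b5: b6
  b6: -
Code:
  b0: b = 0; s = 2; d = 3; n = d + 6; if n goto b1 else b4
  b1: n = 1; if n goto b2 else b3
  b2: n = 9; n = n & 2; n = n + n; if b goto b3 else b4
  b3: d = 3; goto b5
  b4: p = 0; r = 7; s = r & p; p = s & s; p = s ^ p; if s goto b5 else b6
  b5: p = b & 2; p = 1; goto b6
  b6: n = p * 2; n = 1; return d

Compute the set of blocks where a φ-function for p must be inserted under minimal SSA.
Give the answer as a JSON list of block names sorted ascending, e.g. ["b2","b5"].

idom tree: b1←b0 b2←b1 b3←b1 b4←b0 b5←b0 b6←b0
Dom∩ at merges:
  b3: preds {b1,b2}: {b0,b1} ∩ {b0,b1,b2} = {b0,b1}; idom=b1
  b4: preds {b0,b2}: {b0} ∩ {b0,b1,b2} = {b0}; idom=b0
  b5: preds {b3,b4}: {b0,b1,b3} ∩ {b0,b4} = {b0}; idom=b0
  b6: preds {b4,b5}: {b0,b4} ∩ {b0,b5} = {b0}; idom=b0

DF walk-up:
  join b3 pred b1: · stop@b1
  join b3 pred b2: b2 stop@b1
  join b4 pred b0: · stop@b0
  join b4 pred b2: b2→b1 stop@b0
  join b5 pred b3: b3→b1 stop@b0
  join b5 pred b4: b4 stop@b0
  join b6 pred b4: b4 stop@b0
  join b6 pred b5: b5 stop@b0
  DF(b0)=∅
  DF(b1)={b4,b5}
  DF(b2)={b3,b4}
  DF(b3)={b5}
  DF(b4)={b5,b6}
  DF(b5)={b6}
  DF(b6)=∅

φ for p: defs {b4,b5}
  DF⁺ = {b5,b6}

Answer: ["b5", "b6"]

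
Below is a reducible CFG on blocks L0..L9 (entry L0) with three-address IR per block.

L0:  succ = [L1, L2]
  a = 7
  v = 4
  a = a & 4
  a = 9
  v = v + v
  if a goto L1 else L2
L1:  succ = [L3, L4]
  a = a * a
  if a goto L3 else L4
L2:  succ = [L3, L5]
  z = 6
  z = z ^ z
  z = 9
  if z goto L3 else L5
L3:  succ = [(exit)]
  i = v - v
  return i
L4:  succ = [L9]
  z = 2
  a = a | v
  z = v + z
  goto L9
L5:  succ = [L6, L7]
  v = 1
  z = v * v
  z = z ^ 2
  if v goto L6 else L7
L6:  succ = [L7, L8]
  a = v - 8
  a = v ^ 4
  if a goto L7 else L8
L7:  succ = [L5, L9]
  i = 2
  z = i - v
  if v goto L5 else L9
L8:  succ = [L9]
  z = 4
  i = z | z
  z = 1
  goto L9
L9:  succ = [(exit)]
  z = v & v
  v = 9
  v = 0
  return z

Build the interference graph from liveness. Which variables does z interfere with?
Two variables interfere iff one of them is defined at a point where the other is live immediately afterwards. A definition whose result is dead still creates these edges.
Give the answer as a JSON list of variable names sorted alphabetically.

Per-block:
  L0 def {a,v} use ∅
  L1 def {a} use {a}
  L2 def {z} use ∅
  L3 def {i} use {v}
  L4 def {a,z} use {a,v}
  L5 def {v,z} use ∅
  L6 def {a} use {v}
  L7 def {i,z} use {v}
  L8 def {i,z} use ∅
  L9 def {v,z} use {v}

Backward fixpoint:
  L0 li=∅ lo={a,v}
  L1 li={a,v} lo={a,v}
  L2 li={v} lo={v}
  L3 li={v} lo=∅
  L4 li={a,v} lo={v}
  L5 li=∅ lo={v}
  L6 li={v} lo={v}
  L7 li={v} lo={v}
  L8 li={v} lo={v}
  L9 li={v} lo=∅

Conflict graph:
  a: {v,z}
  i: {v}
  v: {a,i,z}
  z: {a,v}

N(z) = ["a", "v"]

Answer: ["a", "v"]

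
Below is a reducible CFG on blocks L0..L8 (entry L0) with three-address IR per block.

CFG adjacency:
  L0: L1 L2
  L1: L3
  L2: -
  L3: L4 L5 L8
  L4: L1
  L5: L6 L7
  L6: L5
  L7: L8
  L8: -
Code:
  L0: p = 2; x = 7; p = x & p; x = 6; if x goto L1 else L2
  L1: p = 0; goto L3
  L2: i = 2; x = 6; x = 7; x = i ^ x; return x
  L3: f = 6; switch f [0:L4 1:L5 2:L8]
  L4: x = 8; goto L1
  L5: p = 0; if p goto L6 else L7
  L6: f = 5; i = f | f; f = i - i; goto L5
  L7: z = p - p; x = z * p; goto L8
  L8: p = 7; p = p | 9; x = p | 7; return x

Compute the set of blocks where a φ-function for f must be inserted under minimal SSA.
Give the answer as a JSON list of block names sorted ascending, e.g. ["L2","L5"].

Answer: ["L1", "L5", "L8"]

Derivation:
idom tree: L1←L0 L2←L0 L3←L1 L4←L3 L5←L3 L6←L5 L7←L5 L8←L3
Dom at joins:
  L1: preds {L0,L4}: {L0} ∩ {L0,L1,L3,L4} = {L0}; idom=L0
  L5: preds {L3,L6}: {L0,L1,L3} ∩ {L0,L1,L3,L5,L6} = {L0,L1,L3}; idom=L3
  L8: preds {L3,L7}: {L0,L1,L3} ∩ {L0,L1,L3,L5,L7} = {L0,L1,L3}; idom=L3

DF walk-up:
  L1←L0: walk · to L0
  L1←L4: walk L4→L3→L1 to L0
  L5←L3: walk · to L3
  L5←L6: walk L6→L5 to L3
  L8←L3: walk · to L3
  L8←L7: walk L7→L5 to L3
  L0 → ∅
  L1 → {L1}
  L2 → ∅
  L3 → {L1}
  L4 → {L1}
  L5 → {L5,L8}
  L6 → {L5}
  L7 → {L8}
  L8 → ∅

φ for f: defs {L3,L6}
  DF⁺ = {L1,L5,L8}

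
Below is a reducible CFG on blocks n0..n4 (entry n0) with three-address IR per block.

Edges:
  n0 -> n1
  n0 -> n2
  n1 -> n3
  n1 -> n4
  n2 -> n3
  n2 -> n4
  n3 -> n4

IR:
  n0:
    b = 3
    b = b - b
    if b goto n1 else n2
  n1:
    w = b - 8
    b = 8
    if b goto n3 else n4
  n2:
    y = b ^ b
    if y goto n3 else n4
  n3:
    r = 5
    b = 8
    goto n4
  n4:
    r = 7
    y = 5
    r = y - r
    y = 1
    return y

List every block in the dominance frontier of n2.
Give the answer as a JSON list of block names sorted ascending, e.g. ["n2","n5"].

Answer: ["n3", "n4"]

Analysis:
idom tree: n1←n0 n2←n0 n3←n0 n4←n0
Dom at joins:
  n3: preds {n1,n2}: {n0,n1} ∩ {n0,n2} = {n0}; idom=n0
  n4: preds {n1,n2,n3}: {n0,n1} ∩ {n0,n2} ∩ {n0,n3} = {n0}; idom=n0

Frontier:
  join n3 pred n1: n1 stop@n0
  join n3 pred n2: n2 stop@n0
  join n4 pred n1: n1 stop@n0
  join n4 pred n2: n2 stop@n0
  join n4 pred n3: n3 stop@n0
  DF(n0)=∅
  DF(n1)={n3,n4}
  DF(n2)={n3,n4}
  DF(n3)={n4}
  DF(n4)=∅

DF(n2) = ["n3", "n4"]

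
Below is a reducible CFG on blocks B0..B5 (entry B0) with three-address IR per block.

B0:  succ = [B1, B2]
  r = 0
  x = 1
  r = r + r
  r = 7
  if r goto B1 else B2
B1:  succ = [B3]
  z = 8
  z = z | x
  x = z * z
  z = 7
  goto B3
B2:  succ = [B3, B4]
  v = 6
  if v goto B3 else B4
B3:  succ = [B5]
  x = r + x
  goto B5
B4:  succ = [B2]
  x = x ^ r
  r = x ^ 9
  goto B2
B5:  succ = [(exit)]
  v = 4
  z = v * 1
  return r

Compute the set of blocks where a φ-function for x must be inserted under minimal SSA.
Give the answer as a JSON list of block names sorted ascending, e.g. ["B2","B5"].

Answer: ["B2", "B3"]

Analysis:
idom tree: B1←B0 B2←B0 B3←B0 B4←B2 B5←B3
Join-block Dom:
  B2: preds {B0,B4}: {B0} ∩ {B0,B2,B4} = {B0}; idom=B0
  B3: preds {B1,B2}: {B0,B1} ∩ {B0,B2} = {B0}; idom=B0

DF walk-up:
  B2←B0: walk · to B0
  B2←B4: walk B4→B2 to B0
  B3←B1: walk B1 to B0
  B3←B2: walk B2 to B0
  B0 → ∅
  B1 → {B3}
  B2 → {B2,B3}
  B3 → ∅
  B4 → {B2}
  B5 → ∅

φ for x: defs {B0,B1,B3,B4}
  DF⁺ = {B2,B3}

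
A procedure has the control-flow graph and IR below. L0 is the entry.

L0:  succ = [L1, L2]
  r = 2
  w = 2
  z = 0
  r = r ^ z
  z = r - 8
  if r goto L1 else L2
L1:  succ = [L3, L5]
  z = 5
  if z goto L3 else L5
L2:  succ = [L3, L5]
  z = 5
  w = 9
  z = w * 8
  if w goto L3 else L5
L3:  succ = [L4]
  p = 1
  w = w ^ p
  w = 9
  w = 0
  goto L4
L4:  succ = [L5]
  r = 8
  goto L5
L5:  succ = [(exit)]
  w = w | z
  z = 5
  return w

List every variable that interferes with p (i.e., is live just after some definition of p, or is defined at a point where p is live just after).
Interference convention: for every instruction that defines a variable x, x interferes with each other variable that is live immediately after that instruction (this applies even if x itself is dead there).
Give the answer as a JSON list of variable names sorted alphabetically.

def/use:
  L0 def {r,w,z} use ∅
  L1 def {z} use ∅
  L2 def {w,z} use ∅
  L3 def {p,w} use {w}
  L4 def {r} use ∅
  L5 def {w,z} use {w,z}

Liveness:
  L0 li=∅ lo={w}
  L1 li={w} lo={w,z}
  L2 li=∅ lo={w,z}
  L3 li={w,z} lo={w,z}
  L4 li={w,z} lo={w,z}
  L5 li={w,z} lo=∅

Conflict graph:
  p: {w,z}
  r: {w,z}
  w: {p,r,z}
  z: {p,r,w}

N(p) = ["w", "z"]

Answer: ["w", "z"]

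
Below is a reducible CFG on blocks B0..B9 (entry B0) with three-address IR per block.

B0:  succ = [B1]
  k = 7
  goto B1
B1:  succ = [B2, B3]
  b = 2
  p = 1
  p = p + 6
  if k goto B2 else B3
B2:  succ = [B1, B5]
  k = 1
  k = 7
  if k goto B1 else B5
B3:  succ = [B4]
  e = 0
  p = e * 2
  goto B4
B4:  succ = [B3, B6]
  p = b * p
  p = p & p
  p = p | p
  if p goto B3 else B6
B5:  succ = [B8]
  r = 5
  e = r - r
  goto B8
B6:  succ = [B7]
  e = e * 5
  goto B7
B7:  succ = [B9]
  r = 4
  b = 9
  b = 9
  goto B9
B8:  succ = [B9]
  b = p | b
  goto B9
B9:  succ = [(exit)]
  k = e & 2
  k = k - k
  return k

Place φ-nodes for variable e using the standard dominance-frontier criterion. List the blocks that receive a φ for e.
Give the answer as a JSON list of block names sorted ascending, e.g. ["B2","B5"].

idom tree: B1←B0 B2←B1 B3←B1 B4←B3 B5←B2 B6←B4 B7←B6 B8←B5 B9←B1
Join-block Dom:
  B1: preds {B0,B2}: {B0} ∩ {B0,B1,B2} = {B0}; idom=B0
  B3: preds {B1,B4}: {B0,B1} ∩ {B0,B1,B3,B4} = {B0,B1}; idom=B1
  B9: preds {B7,B8}: {B0,B1,B3,B4,B6,B7} ∩ {B0,B1,B2,B5,B8} = {B0,B1}; idom=B1

Frontier:
  join B1 pred B0: · stop@B0
  join B1 pred B2: B2→B1 stop@B0
  join B3 pred B1: · stop@B1
  join B3 pred B4: B4→B3 stop@B1
  join B9 pred B7: B7→B6→B4→B3 stop@B1
  join B9 pred B8: B8→B5→B2 stop@B1
  B0: DF=∅
  B1: DF={B1}
  B2: DF={B1,B9}
  B3: DF={B3,B9}
  B4: DF={B3,B9}
  B5: DF={B9}
  B6: DF={B9}
  B7: DF={B9}
  B8: DF={B9}
  B9: DF=∅

φ for e: defs {B3,B5,B6}
  DF⁺ = {B3,B9}

Answer: ["B3", "B9"]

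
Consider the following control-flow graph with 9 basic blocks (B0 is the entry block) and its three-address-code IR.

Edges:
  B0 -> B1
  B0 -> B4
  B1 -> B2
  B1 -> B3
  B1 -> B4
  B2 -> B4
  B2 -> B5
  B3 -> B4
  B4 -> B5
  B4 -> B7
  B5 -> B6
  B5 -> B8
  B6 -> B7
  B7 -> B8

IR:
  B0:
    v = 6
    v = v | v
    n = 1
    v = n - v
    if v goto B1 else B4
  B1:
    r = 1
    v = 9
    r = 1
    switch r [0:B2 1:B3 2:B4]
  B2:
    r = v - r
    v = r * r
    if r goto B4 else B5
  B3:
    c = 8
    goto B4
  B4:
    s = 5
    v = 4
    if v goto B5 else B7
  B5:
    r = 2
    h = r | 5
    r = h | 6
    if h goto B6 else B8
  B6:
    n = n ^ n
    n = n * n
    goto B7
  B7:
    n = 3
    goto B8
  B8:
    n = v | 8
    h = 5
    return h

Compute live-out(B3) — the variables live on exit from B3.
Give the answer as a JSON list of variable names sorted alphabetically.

Per-block:
  B0: {n,v} / ∅
  B1: {r,v} / ∅
  B2: {r,v} / {r,v}
  B3: {c} / ∅
  B4: {s,v} / ∅
  B5: {h,r} / ∅
  B6: {n} / {n}
  B7: {n} / ∅
  B8: {h,n} / {v}

Backward fixpoint:
  B0: in=∅ out={n}
  B1: in={n} out={n,r,v}
  B2: in={n,r,v} out={n,v}
  B3: in={n} out={n}
  B4: in={n} out={n,v}
  B5: in={n,v} out={n,v}
  B6: in={n,v} out={v}
  B7: in={v} out={v}
  B8: in={v} out=∅

live-out(B3) = ["n"]

Answer: ["n"]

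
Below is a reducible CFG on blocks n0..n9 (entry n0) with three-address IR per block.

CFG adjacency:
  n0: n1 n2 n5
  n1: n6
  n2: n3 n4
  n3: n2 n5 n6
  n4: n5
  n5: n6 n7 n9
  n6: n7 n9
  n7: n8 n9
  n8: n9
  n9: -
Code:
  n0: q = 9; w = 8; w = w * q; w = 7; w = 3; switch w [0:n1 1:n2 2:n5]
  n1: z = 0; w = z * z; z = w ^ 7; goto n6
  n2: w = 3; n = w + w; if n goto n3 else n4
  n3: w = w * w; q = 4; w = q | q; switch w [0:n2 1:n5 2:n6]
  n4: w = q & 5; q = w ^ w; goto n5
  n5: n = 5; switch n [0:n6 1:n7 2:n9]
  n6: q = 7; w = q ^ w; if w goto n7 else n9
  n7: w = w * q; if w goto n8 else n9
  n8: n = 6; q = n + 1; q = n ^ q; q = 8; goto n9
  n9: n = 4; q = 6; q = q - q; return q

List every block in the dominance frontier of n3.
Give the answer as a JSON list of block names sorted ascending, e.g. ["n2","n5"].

idom tree: n1←n0 n2←n0 n3←n2 n4←n2 n5←n0 n6←n0 n7←n0 n8←n7 n9←n0
Dom at joins:
  n2: preds {n0,n3}: {n0} ∩ {n0,n2,n3} = {n0}; idom=n0
  n5: preds {n0,n3,n4}: {n0} ∩ {n0,n2,n3} ∩ {n0,n2,n4} = {n0}; idom=n0
  n6: preds {n1,n3,n5}: {n0,n1} ∩ {n0,n2,n3} ∩ {n0,n5} = {n0}; idom=n0
  n7: preds {n5,n6}: {n0,n5} ∩ {n0,n6} = {n0}; idom=n0
  n9: preds {n5,n6,n7,n8}: {n0,n5} ∩ {n0,n6} ∩ {n0,n7} ∩ {n0,n7,n8} = {n0}; idom=n0

DF walk-up:
  join n2 pred n0: · stop@n0
  join n2 pred n3: n3→n2 stop@n0
  join n5 pred n0: · stop@n0
  join n5 pred n3: n3→n2 stop@n0
  join n5 pred n4: n4→n2 stop@n0
  join n6 pred n1: n1 stop@n0
  join n6 pred n3: n3→n2 stop@n0
  join n6 pred n5: n5 stop@n0
  join n7 pred n5: n5 stop@n0
  join n7 pred n6: n6 stop@n0
  join n9 pred n5: n5 stop@n0
  join n9 pred n6: n6 stop@n0
  join n9 pred n7: n7 stop@n0
  join n9 pred n8: n8→n7 stop@n0
  n0: DF=∅
  n1: DF={n6}
  n2: DF={n2,n5,n6}
  n3: DF={n2,n5,n6}
  n4: DF={n5}
  n5: DF={n6,n7,n9}
  n6: DF={n7,n9}
  n7: DF={n9}
  n8: DF={n9}
  n9: DF=∅

DF(n3) = ["n2", "n5", "n6"]

Answer: ["n2", "n5", "n6"]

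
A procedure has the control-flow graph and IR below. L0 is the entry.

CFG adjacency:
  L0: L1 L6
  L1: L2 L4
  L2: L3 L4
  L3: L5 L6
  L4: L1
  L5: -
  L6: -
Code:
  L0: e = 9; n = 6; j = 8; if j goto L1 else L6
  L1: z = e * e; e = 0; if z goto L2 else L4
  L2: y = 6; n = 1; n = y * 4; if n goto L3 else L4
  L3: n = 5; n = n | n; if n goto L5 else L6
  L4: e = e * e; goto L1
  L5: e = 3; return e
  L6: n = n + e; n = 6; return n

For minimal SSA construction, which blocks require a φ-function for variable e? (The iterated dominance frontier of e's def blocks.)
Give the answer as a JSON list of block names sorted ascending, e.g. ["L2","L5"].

Answer: ["L1", "L6"]

Working:
idom tree: L1←L0 L2←L1 L3←L2 L4←L1 L5←L3 L6←L0
Join-block Dom:
  L1: preds {L0,L4}: {L0} ∩ {L0,L1,L4} = {L0}; idom=L0
  L4: preds {L1,L2}: {L0,L1} ∩ {L0,L1,L2} = {L0,L1}; idom=L1
  L6: preds {L0,L3}: {L0} ∩ {L0,L1,L2,L3} = {L0}; idom=L0

Frontier:
  join L1 pred L0: · stop@L0
  join L1 pred L4: L4→L1 stop@L0
  join L4 pred L1: · stop@L1
  join L4 pred L2: L2 stop@L1
  join L6 pred L0: · stop@L0
  join L6 pred L3: L3→L2→L1 stop@L0
  L0: DF=∅
  L1: DF={L1,L6}
  L2: DF={L4,L6}
  L3: DF={L6}
  L4: DF={L1}
  L5: DF=∅
  L6: DF=∅

φ for e: defs {L0,L1,L4,L5}
  DF⁺ = {L1,L6}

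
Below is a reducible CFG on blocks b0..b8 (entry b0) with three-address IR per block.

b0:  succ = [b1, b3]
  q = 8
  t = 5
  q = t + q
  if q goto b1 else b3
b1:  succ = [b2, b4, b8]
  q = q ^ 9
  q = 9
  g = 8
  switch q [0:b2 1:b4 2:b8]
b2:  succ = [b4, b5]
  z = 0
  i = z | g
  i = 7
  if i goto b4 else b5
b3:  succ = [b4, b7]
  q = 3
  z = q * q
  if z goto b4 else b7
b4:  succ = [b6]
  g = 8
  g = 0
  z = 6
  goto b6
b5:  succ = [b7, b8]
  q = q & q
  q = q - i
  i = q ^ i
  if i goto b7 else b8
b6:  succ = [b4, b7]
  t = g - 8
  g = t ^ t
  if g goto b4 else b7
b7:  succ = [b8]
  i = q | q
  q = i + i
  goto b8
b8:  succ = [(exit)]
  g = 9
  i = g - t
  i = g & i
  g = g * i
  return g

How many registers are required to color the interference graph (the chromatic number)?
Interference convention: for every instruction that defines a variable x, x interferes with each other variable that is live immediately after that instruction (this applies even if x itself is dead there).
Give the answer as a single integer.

Per-block:
  b0: {q,t} / ∅
  b1: {g,q} / {q}
  b2: {i,z} / {g}
  b3: {q,z} / ∅
  b4: {g,z} / ∅
  b5: {i,q} / {i,q}
  b6: {g,t} / {g}
  b7: {i,q} / {q}
  b8: {g,i} / {t}

Backward fixpoint:
  b0: in=∅ out={q,t}
  b1: in={q,t} out={g,q,t}
  b2: in={g,q,t} out={i,q,t}
  b3: in={t} out={q,t}
  b4: in={q} out={g,q}
  b5: in={i,q,t} out={q,t}
  b6: in={g,q} out={q,t}
  b7: in={q,t} out={t}
  b8: in={t} out=∅

Conflict graph:
  g↔{i,q,t,z}
  i↔{g,q,t}
  q↔{g,i,t,z}
  t↔{g,i,q,z}
  z↔{g,q,t}

Registers:
  clique {g,i,q,t} ⇒ need ≥ 4
  4-colouring: c0={g}  c1={q}  c2={t}  c3={i,z}
  χ = 4

Answer: 4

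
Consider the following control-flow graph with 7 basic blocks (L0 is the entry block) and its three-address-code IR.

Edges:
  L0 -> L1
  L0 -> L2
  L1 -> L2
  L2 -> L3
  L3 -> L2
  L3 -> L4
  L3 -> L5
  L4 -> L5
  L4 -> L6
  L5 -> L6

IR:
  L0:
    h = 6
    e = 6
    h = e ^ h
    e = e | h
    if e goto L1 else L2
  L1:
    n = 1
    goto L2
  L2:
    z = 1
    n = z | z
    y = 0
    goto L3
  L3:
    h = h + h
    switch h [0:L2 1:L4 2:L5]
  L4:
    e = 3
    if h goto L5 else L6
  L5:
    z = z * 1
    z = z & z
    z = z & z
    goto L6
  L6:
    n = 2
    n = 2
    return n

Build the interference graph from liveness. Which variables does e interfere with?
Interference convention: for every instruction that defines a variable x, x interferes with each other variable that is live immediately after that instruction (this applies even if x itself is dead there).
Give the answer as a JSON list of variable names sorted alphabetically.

Per-block:
  L0 def {e,h} use ∅
  L1 def {n} use ∅
  L2 def {n,y,z} use ∅
  L3 def {h} use {h}
  L4 def {e} use {h}
  L5 def {z} use {z}
  L6 def {n} use ∅

Liveness:
  L0 li=∅ lo={h}
  L1 li={h} lo={h}
  L2 li={h} lo={h,z}
  L3 li={h,z} lo={h,z}
  L4 li={h,z} lo={z}
  L5 li={z} lo=∅
  L6 li=∅ lo=∅

Interfere edges:
  e — {h,z}
  h — {e,n,y,z}
  n — {h,z}
  y — {h,z}
  z — {e,h,n,y}

N(e) = ["h", "z"]

Answer: ["h", "z"]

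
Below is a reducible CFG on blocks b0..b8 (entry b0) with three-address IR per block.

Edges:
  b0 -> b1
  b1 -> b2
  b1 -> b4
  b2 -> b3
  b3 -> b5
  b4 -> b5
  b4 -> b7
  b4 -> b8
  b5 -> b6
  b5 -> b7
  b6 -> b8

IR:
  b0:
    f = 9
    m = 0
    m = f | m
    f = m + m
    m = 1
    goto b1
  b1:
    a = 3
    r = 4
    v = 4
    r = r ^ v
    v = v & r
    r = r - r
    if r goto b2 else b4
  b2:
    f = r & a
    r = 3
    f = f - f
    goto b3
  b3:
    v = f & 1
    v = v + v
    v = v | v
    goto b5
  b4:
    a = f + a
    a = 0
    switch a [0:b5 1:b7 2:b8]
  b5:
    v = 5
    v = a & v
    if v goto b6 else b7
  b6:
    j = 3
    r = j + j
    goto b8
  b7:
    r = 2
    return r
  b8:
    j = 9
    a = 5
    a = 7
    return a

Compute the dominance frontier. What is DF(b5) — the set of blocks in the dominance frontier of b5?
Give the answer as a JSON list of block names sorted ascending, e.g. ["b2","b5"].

idom tree: b1←b0 b2←b1 b3←b2 b4←b1 b5←b1 b6←b5 b7←b1 b8←b1
Dom at joins:
  b5: preds {b3,b4}: {b0,b1,b2,b3} ∩ {b0,b1,b4} = {b0,b1}; idom=b1
  b7: preds {b4,b5}: {b0,b1,b4} ∩ {b0,b1,b5} = {b0,b1}; idom=b1
  b8: preds {b4,b6}: {b0,b1,b4} ∩ {b0,b1,b5,b6} = {b0,b1}; idom=b1

DF derivation:
  join b5 pred b3: b3→b2 stop@b1
  join b5 pred b4: b4 stop@b1
  join b7 pred b4: b4 stop@b1
  join b7 pred b5: b5 stop@b1
  join b8 pred b4: b4 stop@b1
  join b8 pred b6: b6→b5 stop@b1
  DF(b0)=∅
  DF(b1)=∅
  DF(b2)={b5}
  DF(b3)={b5}
  DF(b4)={b5,b7,b8}
  DF(b5)={b7,b8}
  DF(b6)={b8}
  DF(b7)=∅
  DF(b8)=∅

DF(b5) = ["b7", "b8"]

Answer: ["b7", "b8"]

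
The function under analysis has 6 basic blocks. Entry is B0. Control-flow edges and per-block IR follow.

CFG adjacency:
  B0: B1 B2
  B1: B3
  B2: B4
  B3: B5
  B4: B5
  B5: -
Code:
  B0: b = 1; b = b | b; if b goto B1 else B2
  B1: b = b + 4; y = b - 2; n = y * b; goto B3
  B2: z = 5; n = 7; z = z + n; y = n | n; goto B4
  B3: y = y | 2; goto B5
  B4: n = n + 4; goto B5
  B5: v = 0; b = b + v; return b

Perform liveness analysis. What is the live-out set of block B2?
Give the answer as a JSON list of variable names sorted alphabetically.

Block summaries:
  B0 def {b} use ∅
  B1 def {b,n,y} use {b}
  B2 def {n,y,z} use ∅
  B3 def {y} use {y}
  B4 def {n} use {n}
  B5 def {b,v} use {b}

Liveness:
  B0: in=∅ out={b}
  B1: in={b} out={b,y}
  B2: in={b} out={b,n}
  B3: in={b,y} out={b}
  B4: in={b,n} out={b}
  B5: in={b} out=∅

live-out(B2) = ["b", "n"]

Answer: ["b", "n"]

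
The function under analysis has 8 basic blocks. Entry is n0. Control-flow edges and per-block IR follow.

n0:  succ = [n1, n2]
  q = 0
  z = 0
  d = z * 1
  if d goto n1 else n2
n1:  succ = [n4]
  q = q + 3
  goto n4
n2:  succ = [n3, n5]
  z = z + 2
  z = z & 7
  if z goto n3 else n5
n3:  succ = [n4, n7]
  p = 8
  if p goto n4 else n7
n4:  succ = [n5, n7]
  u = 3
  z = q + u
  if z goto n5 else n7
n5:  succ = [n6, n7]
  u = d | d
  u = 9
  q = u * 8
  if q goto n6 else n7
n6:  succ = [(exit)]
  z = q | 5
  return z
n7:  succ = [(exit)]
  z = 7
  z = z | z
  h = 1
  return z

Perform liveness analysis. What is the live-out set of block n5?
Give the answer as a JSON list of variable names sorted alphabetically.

Per-block:
  n0: def={d,q,z} ue=∅
  n1: def={q} ue={q}
  n2: def={z} ue={z}
  n3: def={p} ue=∅
  n4: def={u,z} ue={q}
  n5: def={q,u} ue={d}
  n6: def={z} ue={q}
  n7: def={h,z} ue=∅

Backward fixpoint:
  n0 li=∅ lo={d,q,z}
  n1 li={d,q} lo={d,q}
  n2 li={d,q,z} lo={d,q}
  n3 li={d,q} lo={d,q}
  n4 li={d,q} lo={d}
  n5 li={d} lo={q}
  n6 li={q} lo=∅
  n7 li=∅ lo=∅

live-out(n5) = ["q"]

Answer: ["q"]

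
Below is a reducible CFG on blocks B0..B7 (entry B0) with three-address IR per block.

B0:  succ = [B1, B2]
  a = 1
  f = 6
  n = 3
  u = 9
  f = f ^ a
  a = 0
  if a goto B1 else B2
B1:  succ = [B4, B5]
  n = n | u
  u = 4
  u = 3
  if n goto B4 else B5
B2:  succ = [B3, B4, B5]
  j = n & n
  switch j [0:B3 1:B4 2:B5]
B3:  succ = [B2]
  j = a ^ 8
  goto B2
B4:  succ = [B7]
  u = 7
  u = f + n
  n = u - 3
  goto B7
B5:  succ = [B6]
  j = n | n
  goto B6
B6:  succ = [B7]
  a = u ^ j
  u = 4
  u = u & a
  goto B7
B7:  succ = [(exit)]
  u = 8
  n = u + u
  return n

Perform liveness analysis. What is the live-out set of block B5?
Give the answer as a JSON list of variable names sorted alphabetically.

def/use:
  B0 def {a,f,n,u} use ∅
  B1 def {n,u} use {n,u}
  B2 def {j} use {n}
  B3 def {j} use {a}
  B4 def {n,u} use {f,n}
  B5 def {j} use {n}
  B6 def {a,u} use {j,u}
  B7 def {n,u} use ∅

Live sets:
  live B0: ∅→{a,f,n,u}
  live B1: {f,n,u}→{f,n,u}
  live B2: {a,f,n,u}→{a,f,n,u}
  live B3: {a,f,n,u}→{a,f,n,u}
  live B4: {f,n}→∅
  live B5: {n,u}→{j,u}
  live B6: {j,u}→∅
  live B7: ∅→∅

live-out(B5) = ["j", "u"]

Answer: ["j", "u"]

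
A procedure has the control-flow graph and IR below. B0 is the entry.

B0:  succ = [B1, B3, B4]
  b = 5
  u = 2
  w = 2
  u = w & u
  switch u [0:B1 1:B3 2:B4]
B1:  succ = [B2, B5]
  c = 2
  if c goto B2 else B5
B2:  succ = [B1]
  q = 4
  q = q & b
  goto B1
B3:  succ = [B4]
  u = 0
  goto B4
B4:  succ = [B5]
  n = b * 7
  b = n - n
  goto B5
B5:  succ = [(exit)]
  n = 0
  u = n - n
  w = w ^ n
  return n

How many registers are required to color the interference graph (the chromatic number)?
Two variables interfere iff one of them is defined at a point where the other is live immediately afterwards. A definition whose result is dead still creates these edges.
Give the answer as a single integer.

def/use:
  B0 def {b,u,w} use ∅
  B1 def {c} use ∅
  B2 def {q} use {b}
  B3 def {u} use ∅
  B4 def {b,n} use {b}
  B5 def {n,u,w} use {w}

Live sets:
  B0: in=∅ out={b,w}
  B1: in={b,w} out={b,w}
  B2: in={b,w} out={b,w}
  B3: in={b,w} out={b,w}
  B4: in={b,w} out={w}
  B5: in={w} out=∅

Conflict graph:
  b↔{c,q,u,w}
  c↔{b,w}
  n↔{u,w}
  q↔{b,w}
  u↔{b,n,w}
  w↔{b,c,n,q,u}

Registers:
  {b,c,w} pairwise interfere (3-clique) ⇒ χ ≥ 3
  assign b→c1 c→c2 n→c1 q→c2 u→c2 w→c0 — no edge inside a register ⇒ χ ≤ 3
  χ = 3

Answer: 3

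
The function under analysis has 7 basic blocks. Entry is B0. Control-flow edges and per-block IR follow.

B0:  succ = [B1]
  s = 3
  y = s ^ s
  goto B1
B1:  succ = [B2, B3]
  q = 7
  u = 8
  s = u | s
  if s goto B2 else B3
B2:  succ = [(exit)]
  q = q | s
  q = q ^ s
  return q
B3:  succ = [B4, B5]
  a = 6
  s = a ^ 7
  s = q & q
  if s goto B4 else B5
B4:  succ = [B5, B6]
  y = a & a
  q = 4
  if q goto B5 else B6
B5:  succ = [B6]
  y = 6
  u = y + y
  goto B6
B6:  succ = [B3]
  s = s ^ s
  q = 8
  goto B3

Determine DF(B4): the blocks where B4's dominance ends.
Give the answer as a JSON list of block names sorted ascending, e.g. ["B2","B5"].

Answer: ["B5", "B6"]

Analysis:
idom tree: B1←B0 B2←B1 B3←B1 B4←B3 B5←B3 B6←B3
Join-block Dom:
  B3: preds {B1,B6}: {B0,B1} ∩ {B0,B1,B3,B6} = {B0,B1}; idom=B1
  B5: preds {B3,B4}: {B0,B1,B3} ∩ {B0,B1,B3,B4} = {B0,B1,B3}; idom=B3
  B6: preds {B4,B5}: {B0,B1,B3,B4} ∩ {B0,B1,B3,B5} = {B0,B1,B3}; idom=B3

Frontier:
  B3←B1: walk · to B1
  B3←B6: walk B6→B3 to B1
  B5←B3: walk · to B3
  B5←B4: walk B4 to B3
  B6←B4: walk B4 to B3
  B6←B5: walk B5 to B3
  B0: DF=∅
  B1: DF=∅
  B2: DF=∅
  B3: DF={B3}
  B4: DF={B5,B6}
  B5: DF={B6}
  B6: DF={B3}

DF(B4) = ["B5", "B6"]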